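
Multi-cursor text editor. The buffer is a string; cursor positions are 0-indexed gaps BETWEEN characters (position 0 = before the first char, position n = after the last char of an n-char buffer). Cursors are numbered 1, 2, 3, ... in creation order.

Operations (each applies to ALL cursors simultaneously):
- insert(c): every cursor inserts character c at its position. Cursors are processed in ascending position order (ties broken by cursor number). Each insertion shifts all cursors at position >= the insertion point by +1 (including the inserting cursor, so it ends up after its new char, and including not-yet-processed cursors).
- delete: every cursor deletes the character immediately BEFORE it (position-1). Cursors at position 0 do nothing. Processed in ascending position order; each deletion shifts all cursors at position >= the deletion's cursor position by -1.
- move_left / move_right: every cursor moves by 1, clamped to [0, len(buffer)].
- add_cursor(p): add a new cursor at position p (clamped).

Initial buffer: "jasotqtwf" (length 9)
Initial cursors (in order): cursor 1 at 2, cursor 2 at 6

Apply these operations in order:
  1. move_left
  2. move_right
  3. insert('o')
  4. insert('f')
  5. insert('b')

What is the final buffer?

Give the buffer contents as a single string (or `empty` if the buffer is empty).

Answer: jaofbsotqofbtwf

Derivation:
After op 1 (move_left): buffer="jasotqtwf" (len 9), cursors c1@1 c2@5, authorship .........
After op 2 (move_right): buffer="jasotqtwf" (len 9), cursors c1@2 c2@6, authorship .........
After op 3 (insert('o')): buffer="jaosotqotwf" (len 11), cursors c1@3 c2@8, authorship ..1....2...
After op 4 (insert('f')): buffer="jaofsotqoftwf" (len 13), cursors c1@4 c2@10, authorship ..11....22...
After op 5 (insert('b')): buffer="jaofbsotqofbtwf" (len 15), cursors c1@5 c2@12, authorship ..111....222...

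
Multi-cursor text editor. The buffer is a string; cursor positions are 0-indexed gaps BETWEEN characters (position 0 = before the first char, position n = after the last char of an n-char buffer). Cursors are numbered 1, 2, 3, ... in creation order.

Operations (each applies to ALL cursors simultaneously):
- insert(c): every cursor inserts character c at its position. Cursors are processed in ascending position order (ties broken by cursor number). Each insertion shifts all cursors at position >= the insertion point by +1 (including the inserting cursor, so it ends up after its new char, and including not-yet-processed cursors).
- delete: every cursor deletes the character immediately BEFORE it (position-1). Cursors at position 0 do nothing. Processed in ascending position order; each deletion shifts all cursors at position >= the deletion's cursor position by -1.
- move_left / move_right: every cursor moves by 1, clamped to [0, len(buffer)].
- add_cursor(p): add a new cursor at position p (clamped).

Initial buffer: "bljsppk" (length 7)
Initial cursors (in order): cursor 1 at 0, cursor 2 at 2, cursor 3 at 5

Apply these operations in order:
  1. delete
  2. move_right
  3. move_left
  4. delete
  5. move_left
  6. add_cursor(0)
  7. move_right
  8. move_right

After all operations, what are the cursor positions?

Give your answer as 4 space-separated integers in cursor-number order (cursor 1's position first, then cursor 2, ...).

Answer: 2 2 2 2

Derivation:
After op 1 (delete): buffer="bjspk" (len 5), cursors c1@0 c2@1 c3@3, authorship .....
After op 2 (move_right): buffer="bjspk" (len 5), cursors c1@1 c2@2 c3@4, authorship .....
After op 3 (move_left): buffer="bjspk" (len 5), cursors c1@0 c2@1 c3@3, authorship .....
After op 4 (delete): buffer="jpk" (len 3), cursors c1@0 c2@0 c3@1, authorship ...
After op 5 (move_left): buffer="jpk" (len 3), cursors c1@0 c2@0 c3@0, authorship ...
After op 6 (add_cursor(0)): buffer="jpk" (len 3), cursors c1@0 c2@0 c3@0 c4@0, authorship ...
After op 7 (move_right): buffer="jpk" (len 3), cursors c1@1 c2@1 c3@1 c4@1, authorship ...
After op 8 (move_right): buffer="jpk" (len 3), cursors c1@2 c2@2 c3@2 c4@2, authorship ...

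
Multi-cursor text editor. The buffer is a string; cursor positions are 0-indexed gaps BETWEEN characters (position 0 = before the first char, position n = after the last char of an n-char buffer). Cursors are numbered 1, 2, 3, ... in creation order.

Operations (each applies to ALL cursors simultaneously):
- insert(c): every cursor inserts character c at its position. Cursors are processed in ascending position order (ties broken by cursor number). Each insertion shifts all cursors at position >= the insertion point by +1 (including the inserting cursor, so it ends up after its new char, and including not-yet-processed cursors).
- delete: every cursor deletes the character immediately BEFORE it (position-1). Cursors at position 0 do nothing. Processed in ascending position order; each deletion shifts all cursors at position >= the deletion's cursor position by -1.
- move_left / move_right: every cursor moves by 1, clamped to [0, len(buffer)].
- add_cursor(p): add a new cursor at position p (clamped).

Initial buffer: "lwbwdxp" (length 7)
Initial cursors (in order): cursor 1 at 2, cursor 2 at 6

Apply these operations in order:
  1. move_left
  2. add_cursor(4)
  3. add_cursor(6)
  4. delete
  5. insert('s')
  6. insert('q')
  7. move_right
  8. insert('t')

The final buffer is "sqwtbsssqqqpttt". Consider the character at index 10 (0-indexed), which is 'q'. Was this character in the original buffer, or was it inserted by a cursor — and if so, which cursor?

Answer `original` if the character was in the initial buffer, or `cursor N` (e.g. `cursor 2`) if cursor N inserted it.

Answer: cursor 4

Derivation:
After op 1 (move_left): buffer="lwbwdxp" (len 7), cursors c1@1 c2@5, authorship .......
After op 2 (add_cursor(4)): buffer="lwbwdxp" (len 7), cursors c1@1 c3@4 c2@5, authorship .......
After op 3 (add_cursor(6)): buffer="lwbwdxp" (len 7), cursors c1@1 c3@4 c2@5 c4@6, authorship .......
After op 4 (delete): buffer="wbp" (len 3), cursors c1@0 c2@2 c3@2 c4@2, authorship ...
After op 5 (insert('s')): buffer="swbsssp" (len 7), cursors c1@1 c2@6 c3@6 c4@6, authorship 1..234.
After op 6 (insert('q')): buffer="sqwbsssqqqp" (len 11), cursors c1@2 c2@10 c3@10 c4@10, authorship 11..234234.
After op 7 (move_right): buffer="sqwbsssqqqp" (len 11), cursors c1@3 c2@11 c3@11 c4@11, authorship 11..234234.
After op 8 (insert('t')): buffer="sqwtbsssqqqpttt" (len 15), cursors c1@4 c2@15 c3@15 c4@15, authorship 11.1.234234.234
Authorship (.=original, N=cursor N): 1 1 . 1 . 2 3 4 2 3 4 . 2 3 4
Index 10: author = 4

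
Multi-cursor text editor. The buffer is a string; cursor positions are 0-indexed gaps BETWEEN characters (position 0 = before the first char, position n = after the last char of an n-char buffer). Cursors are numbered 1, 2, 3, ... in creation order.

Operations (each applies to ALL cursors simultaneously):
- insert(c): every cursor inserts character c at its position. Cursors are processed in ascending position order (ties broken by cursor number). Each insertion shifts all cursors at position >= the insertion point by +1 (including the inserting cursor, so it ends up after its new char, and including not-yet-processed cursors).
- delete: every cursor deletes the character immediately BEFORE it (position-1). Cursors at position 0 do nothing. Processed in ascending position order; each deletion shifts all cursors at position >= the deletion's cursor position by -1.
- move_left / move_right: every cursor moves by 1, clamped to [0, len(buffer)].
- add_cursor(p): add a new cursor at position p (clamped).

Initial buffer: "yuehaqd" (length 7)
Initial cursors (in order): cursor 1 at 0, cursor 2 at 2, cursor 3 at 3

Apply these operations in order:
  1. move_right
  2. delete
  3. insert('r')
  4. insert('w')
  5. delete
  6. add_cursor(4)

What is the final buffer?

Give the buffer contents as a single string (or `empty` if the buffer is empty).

After op 1 (move_right): buffer="yuehaqd" (len 7), cursors c1@1 c2@3 c3@4, authorship .......
After op 2 (delete): buffer="uaqd" (len 4), cursors c1@0 c2@1 c3@1, authorship ....
After op 3 (insert('r')): buffer="rurraqd" (len 7), cursors c1@1 c2@4 c3@4, authorship 1.23...
After op 4 (insert('w')): buffer="rwurrwwaqd" (len 10), cursors c1@2 c2@7 c3@7, authorship 11.2323...
After op 5 (delete): buffer="rurraqd" (len 7), cursors c1@1 c2@4 c3@4, authorship 1.23...
After op 6 (add_cursor(4)): buffer="rurraqd" (len 7), cursors c1@1 c2@4 c3@4 c4@4, authorship 1.23...

Answer: rurraqd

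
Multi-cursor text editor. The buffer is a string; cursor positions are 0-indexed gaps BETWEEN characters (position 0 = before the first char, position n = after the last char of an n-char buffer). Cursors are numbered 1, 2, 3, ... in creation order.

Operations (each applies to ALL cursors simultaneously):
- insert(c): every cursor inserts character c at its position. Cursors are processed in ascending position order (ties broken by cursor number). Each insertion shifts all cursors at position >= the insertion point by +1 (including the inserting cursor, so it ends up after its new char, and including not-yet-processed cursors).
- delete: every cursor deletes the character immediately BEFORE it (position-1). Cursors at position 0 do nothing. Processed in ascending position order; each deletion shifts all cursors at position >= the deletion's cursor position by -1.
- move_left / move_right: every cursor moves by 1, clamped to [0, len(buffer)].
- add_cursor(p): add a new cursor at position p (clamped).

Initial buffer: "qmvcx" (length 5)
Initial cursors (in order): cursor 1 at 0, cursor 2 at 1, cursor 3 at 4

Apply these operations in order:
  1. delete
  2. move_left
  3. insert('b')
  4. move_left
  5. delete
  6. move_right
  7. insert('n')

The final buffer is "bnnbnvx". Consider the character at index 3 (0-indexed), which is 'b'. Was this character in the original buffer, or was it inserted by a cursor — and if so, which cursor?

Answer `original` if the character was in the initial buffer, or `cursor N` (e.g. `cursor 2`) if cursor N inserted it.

After op 1 (delete): buffer="mvx" (len 3), cursors c1@0 c2@0 c3@2, authorship ...
After op 2 (move_left): buffer="mvx" (len 3), cursors c1@0 c2@0 c3@1, authorship ...
After op 3 (insert('b')): buffer="bbmbvx" (len 6), cursors c1@2 c2@2 c3@4, authorship 12.3..
After op 4 (move_left): buffer="bbmbvx" (len 6), cursors c1@1 c2@1 c3@3, authorship 12.3..
After op 5 (delete): buffer="bbvx" (len 4), cursors c1@0 c2@0 c3@1, authorship 23..
After op 6 (move_right): buffer="bbvx" (len 4), cursors c1@1 c2@1 c3@2, authorship 23..
After op 7 (insert('n')): buffer="bnnbnvx" (len 7), cursors c1@3 c2@3 c3@5, authorship 21233..
Authorship (.=original, N=cursor N): 2 1 2 3 3 . .
Index 3: author = 3

Answer: cursor 3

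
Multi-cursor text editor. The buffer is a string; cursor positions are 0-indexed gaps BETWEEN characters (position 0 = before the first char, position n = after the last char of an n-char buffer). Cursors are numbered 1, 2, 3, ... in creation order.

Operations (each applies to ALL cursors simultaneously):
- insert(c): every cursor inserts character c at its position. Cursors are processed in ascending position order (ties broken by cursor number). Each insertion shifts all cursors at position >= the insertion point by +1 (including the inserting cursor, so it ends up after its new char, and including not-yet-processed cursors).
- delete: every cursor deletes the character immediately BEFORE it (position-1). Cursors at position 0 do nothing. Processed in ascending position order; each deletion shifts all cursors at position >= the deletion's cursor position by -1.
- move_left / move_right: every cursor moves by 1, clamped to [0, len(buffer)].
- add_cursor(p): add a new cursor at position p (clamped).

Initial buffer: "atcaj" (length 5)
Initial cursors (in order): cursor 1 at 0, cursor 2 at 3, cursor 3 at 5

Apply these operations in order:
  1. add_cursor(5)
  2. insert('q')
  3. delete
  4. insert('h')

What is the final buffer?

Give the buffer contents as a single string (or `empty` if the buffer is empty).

After op 1 (add_cursor(5)): buffer="atcaj" (len 5), cursors c1@0 c2@3 c3@5 c4@5, authorship .....
After op 2 (insert('q')): buffer="qatcqajqq" (len 9), cursors c1@1 c2@5 c3@9 c4@9, authorship 1...2..34
After op 3 (delete): buffer="atcaj" (len 5), cursors c1@0 c2@3 c3@5 c4@5, authorship .....
After op 4 (insert('h')): buffer="hatchajhh" (len 9), cursors c1@1 c2@5 c3@9 c4@9, authorship 1...2..34

Answer: hatchajhh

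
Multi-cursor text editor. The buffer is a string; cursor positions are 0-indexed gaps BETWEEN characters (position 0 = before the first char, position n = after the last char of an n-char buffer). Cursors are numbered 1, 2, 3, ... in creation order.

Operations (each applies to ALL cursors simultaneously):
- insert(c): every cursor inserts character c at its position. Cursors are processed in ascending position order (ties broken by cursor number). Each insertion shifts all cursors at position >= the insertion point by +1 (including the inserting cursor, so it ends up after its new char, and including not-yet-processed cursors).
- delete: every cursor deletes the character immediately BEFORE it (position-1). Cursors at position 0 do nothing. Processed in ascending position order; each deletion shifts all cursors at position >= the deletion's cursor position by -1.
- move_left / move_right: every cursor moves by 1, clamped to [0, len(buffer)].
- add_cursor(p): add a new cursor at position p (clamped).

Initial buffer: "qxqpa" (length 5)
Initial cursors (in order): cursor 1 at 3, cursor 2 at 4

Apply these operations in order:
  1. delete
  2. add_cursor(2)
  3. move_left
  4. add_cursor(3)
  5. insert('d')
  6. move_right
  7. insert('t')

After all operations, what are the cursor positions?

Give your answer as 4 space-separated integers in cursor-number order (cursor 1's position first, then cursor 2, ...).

Answer: 8 8 8 11

Derivation:
After op 1 (delete): buffer="qxa" (len 3), cursors c1@2 c2@2, authorship ...
After op 2 (add_cursor(2)): buffer="qxa" (len 3), cursors c1@2 c2@2 c3@2, authorship ...
After op 3 (move_left): buffer="qxa" (len 3), cursors c1@1 c2@1 c3@1, authorship ...
After op 4 (add_cursor(3)): buffer="qxa" (len 3), cursors c1@1 c2@1 c3@1 c4@3, authorship ...
After op 5 (insert('d')): buffer="qdddxad" (len 7), cursors c1@4 c2@4 c3@4 c4@7, authorship .123..4
After op 6 (move_right): buffer="qdddxad" (len 7), cursors c1@5 c2@5 c3@5 c4@7, authorship .123..4
After op 7 (insert('t')): buffer="qdddxtttadt" (len 11), cursors c1@8 c2@8 c3@8 c4@11, authorship .123.123.44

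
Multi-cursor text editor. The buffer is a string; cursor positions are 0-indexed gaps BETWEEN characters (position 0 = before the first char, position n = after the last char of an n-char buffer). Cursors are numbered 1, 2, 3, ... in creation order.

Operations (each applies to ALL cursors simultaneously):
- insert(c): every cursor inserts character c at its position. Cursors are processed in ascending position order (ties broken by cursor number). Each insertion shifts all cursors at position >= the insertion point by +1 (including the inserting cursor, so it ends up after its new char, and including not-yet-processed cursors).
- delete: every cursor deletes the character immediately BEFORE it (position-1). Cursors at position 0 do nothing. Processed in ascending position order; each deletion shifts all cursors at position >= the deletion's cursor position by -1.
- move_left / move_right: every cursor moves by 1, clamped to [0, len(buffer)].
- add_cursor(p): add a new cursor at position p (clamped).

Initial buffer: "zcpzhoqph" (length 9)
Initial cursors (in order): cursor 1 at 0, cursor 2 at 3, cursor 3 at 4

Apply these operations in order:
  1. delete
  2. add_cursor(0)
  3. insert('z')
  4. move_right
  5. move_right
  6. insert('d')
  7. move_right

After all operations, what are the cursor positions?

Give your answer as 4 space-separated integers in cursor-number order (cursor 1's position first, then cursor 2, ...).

After op 1 (delete): buffer="zchoqph" (len 7), cursors c1@0 c2@2 c3@2, authorship .......
After op 2 (add_cursor(0)): buffer="zchoqph" (len 7), cursors c1@0 c4@0 c2@2 c3@2, authorship .......
After op 3 (insert('z')): buffer="zzzczzhoqph" (len 11), cursors c1@2 c4@2 c2@6 c3@6, authorship 14..23.....
After op 4 (move_right): buffer="zzzczzhoqph" (len 11), cursors c1@3 c4@3 c2@7 c3@7, authorship 14..23.....
After op 5 (move_right): buffer="zzzczzhoqph" (len 11), cursors c1@4 c4@4 c2@8 c3@8, authorship 14..23.....
After op 6 (insert('d')): buffer="zzzcddzzhoddqph" (len 15), cursors c1@6 c4@6 c2@12 c3@12, authorship 14..1423..23...
After op 7 (move_right): buffer="zzzcddzzhoddqph" (len 15), cursors c1@7 c4@7 c2@13 c3@13, authorship 14..1423..23...

Answer: 7 13 13 7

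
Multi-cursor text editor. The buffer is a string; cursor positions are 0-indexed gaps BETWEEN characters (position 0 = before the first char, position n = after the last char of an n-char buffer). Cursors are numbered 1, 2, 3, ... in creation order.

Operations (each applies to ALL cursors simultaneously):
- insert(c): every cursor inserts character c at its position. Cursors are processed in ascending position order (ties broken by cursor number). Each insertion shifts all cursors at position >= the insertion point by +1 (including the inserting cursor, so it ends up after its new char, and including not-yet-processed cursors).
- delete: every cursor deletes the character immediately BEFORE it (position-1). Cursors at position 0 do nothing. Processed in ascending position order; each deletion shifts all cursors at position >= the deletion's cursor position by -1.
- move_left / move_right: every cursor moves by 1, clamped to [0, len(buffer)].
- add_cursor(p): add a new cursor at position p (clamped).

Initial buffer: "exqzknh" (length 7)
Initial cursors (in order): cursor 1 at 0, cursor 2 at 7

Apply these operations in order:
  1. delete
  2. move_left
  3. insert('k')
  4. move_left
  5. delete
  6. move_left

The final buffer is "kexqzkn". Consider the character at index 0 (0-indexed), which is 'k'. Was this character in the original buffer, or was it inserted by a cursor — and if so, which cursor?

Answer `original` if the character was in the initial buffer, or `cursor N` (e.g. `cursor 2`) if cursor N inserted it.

After op 1 (delete): buffer="exqzkn" (len 6), cursors c1@0 c2@6, authorship ......
After op 2 (move_left): buffer="exqzkn" (len 6), cursors c1@0 c2@5, authorship ......
After op 3 (insert('k')): buffer="kexqzkkn" (len 8), cursors c1@1 c2@7, authorship 1.....2.
After op 4 (move_left): buffer="kexqzkkn" (len 8), cursors c1@0 c2@6, authorship 1.....2.
After op 5 (delete): buffer="kexqzkn" (len 7), cursors c1@0 c2@5, authorship 1....2.
After op 6 (move_left): buffer="kexqzkn" (len 7), cursors c1@0 c2@4, authorship 1....2.
Authorship (.=original, N=cursor N): 1 . . . . 2 .
Index 0: author = 1

Answer: cursor 1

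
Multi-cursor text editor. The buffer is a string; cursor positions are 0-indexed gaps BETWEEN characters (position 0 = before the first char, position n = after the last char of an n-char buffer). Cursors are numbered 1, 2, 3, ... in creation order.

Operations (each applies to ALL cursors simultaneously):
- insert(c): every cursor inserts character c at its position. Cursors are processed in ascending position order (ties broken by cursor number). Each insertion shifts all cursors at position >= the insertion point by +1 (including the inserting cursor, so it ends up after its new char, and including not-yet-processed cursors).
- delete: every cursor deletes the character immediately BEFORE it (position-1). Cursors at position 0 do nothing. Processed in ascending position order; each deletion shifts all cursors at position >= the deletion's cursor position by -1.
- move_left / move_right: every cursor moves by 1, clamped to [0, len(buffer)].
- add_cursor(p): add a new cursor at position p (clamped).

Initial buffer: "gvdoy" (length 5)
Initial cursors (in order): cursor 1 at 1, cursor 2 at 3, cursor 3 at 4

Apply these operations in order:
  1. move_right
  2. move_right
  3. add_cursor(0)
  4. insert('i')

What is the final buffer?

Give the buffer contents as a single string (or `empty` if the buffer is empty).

Answer: igvdioyii

Derivation:
After op 1 (move_right): buffer="gvdoy" (len 5), cursors c1@2 c2@4 c3@5, authorship .....
After op 2 (move_right): buffer="gvdoy" (len 5), cursors c1@3 c2@5 c3@5, authorship .....
After op 3 (add_cursor(0)): buffer="gvdoy" (len 5), cursors c4@0 c1@3 c2@5 c3@5, authorship .....
After op 4 (insert('i')): buffer="igvdioyii" (len 9), cursors c4@1 c1@5 c2@9 c3@9, authorship 4...1..23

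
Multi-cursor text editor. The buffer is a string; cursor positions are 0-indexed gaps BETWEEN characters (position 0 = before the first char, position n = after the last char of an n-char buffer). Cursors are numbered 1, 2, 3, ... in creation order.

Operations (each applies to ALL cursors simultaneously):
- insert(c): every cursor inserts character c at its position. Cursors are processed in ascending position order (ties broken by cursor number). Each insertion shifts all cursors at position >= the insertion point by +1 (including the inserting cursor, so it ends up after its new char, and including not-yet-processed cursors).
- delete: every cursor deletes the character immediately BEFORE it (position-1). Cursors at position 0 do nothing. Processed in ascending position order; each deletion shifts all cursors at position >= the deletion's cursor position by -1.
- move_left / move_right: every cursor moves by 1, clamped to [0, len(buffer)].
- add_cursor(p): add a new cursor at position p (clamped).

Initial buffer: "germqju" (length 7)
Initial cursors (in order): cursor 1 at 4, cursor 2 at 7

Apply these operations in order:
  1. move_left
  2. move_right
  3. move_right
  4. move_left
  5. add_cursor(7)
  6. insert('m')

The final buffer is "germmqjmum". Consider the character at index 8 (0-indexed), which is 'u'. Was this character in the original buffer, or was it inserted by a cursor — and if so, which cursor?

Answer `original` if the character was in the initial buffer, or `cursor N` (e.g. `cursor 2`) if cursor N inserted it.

After op 1 (move_left): buffer="germqju" (len 7), cursors c1@3 c2@6, authorship .......
After op 2 (move_right): buffer="germqju" (len 7), cursors c1@4 c2@7, authorship .......
After op 3 (move_right): buffer="germqju" (len 7), cursors c1@5 c2@7, authorship .......
After op 4 (move_left): buffer="germqju" (len 7), cursors c1@4 c2@6, authorship .......
After op 5 (add_cursor(7)): buffer="germqju" (len 7), cursors c1@4 c2@6 c3@7, authorship .......
After op 6 (insert('m')): buffer="germmqjmum" (len 10), cursors c1@5 c2@8 c3@10, authorship ....1..2.3
Authorship (.=original, N=cursor N): . . . . 1 . . 2 . 3
Index 8: author = original

Answer: original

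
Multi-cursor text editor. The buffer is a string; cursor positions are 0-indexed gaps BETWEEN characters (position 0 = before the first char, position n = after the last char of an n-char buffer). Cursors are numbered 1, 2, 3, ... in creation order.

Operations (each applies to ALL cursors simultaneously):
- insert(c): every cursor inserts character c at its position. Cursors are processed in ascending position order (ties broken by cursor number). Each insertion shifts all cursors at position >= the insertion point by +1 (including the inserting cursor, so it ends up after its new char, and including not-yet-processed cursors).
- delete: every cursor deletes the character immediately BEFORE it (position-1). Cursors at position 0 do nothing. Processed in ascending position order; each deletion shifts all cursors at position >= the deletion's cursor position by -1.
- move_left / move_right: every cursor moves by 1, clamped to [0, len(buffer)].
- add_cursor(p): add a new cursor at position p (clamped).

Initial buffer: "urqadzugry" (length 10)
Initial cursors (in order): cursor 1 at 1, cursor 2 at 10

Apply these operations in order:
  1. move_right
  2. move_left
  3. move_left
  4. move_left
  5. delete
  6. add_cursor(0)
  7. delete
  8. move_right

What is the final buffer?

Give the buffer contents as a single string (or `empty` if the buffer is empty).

After op 1 (move_right): buffer="urqadzugry" (len 10), cursors c1@2 c2@10, authorship ..........
After op 2 (move_left): buffer="urqadzugry" (len 10), cursors c1@1 c2@9, authorship ..........
After op 3 (move_left): buffer="urqadzugry" (len 10), cursors c1@0 c2@8, authorship ..........
After op 4 (move_left): buffer="urqadzugry" (len 10), cursors c1@0 c2@7, authorship ..........
After op 5 (delete): buffer="urqadzgry" (len 9), cursors c1@0 c2@6, authorship .........
After op 6 (add_cursor(0)): buffer="urqadzgry" (len 9), cursors c1@0 c3@0 c2@6, authorship .........
After op 7 (delete): buffer="urqadgry" (len 8), cursors c1@0 c3@0 c2@5, authorship ........
After op 8 (move_right): buffer="urqadgry" (len 8), cursors c1@1 c3@1 c2@6, authorship ........

Answer: urqadgry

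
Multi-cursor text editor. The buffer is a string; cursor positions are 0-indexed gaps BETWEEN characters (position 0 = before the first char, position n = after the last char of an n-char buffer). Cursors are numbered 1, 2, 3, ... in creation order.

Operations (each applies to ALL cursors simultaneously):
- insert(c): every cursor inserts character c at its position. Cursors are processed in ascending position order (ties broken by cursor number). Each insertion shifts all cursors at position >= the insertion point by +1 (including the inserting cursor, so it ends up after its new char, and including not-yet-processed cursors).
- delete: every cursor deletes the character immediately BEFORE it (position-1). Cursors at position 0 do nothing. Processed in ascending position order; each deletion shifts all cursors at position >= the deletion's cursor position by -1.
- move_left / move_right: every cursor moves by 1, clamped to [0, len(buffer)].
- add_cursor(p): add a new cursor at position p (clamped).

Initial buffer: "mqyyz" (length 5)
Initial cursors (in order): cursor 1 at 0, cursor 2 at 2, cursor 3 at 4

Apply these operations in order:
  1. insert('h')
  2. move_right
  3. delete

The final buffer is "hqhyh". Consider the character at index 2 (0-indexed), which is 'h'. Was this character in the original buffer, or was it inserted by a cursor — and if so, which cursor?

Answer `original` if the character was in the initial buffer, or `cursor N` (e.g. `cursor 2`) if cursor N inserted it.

After op 1 (insert('h')): buffer="hmqhyyhz" (len 8), cursors c1@1 c2@4 c3@7, authorship 1..2..3.
After op 2 (move_right): buffer="hmqhyyhz" (len 8), cursors c1@2 c2@5 c3@8, authorship 1..2..3.
After op 3 (delete): buffer="hqhyh" (len 5), cursors c1@1 c2@3 c3@5, authorship 1.2.3
Authorship (.=original, N=cursor N): 1 . 2 . 3
Index 2: author = 2

Answer: cursor 2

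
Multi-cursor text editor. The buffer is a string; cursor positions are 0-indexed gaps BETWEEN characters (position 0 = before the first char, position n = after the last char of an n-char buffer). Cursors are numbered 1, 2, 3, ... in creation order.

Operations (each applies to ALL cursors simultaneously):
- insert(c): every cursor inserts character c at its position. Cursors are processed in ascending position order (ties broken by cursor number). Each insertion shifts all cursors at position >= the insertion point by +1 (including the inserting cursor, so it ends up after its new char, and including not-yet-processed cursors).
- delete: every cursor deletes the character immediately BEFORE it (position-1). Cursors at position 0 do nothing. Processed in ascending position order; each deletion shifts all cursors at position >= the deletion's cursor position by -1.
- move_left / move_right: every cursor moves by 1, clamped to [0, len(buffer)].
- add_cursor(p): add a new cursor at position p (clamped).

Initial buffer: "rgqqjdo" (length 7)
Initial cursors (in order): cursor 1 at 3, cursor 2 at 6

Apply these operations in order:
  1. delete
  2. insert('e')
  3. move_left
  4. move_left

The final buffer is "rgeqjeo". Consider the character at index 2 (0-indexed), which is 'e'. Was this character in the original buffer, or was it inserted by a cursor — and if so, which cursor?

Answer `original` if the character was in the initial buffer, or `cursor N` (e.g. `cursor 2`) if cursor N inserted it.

After op 1 (delete): buffer="rgqjo" (len 5), cursors c1@2 c2@4, authorship .....
After op 2 (insert('e')): buffer="rgeqjeo" (len 7), cursors c1@3 c2@6, authorship ..1..2.
After op 3 (move_left): buffer="rgeqjeo" (len 7), cursors c1@2 c2@5, authorship ..1..2.
After op 4 (move_left): buffer="rgeqjeo" (len 7), cursors c1@1 c2@4, authorship ..1..2.
Authorship (.=original, N=cursor N): . . 1 . . 2 .
Index 2: author = 1

Answer: cursor 1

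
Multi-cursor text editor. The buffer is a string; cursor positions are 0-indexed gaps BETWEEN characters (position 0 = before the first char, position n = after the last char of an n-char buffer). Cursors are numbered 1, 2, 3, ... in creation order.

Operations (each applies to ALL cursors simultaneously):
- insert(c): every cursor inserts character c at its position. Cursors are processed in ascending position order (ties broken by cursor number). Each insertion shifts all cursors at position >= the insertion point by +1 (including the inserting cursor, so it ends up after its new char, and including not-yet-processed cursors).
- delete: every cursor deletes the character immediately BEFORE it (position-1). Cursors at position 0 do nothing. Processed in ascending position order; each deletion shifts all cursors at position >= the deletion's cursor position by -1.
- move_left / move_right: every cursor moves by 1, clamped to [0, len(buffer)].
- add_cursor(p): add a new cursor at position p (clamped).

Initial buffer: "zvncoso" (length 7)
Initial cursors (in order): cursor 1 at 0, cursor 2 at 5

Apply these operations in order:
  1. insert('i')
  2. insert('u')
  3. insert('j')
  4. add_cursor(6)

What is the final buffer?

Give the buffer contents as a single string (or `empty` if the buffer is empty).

After op 1 (insert('i')): buffer="izvncoiso" (len 9), cursors c1@1 c2@7, authorship 1.....2..
After op 2 (insert('u')): buffer="iuzvncoiuso" (len 11), cursors c1@2 c2@9, authorship 11.....22..
After op 3 (insert('j')): buffer="iujzvncoiujso" (len 13), cursors c1@3 c2@11, authorship 111.....222..
After op 4 (add_cursor(6)): buffer="iujzvncoiujso" (len 13), cursors c1@3 c3@6 c2@11, authorship 111.....222..

Answer: iujzvncoiujso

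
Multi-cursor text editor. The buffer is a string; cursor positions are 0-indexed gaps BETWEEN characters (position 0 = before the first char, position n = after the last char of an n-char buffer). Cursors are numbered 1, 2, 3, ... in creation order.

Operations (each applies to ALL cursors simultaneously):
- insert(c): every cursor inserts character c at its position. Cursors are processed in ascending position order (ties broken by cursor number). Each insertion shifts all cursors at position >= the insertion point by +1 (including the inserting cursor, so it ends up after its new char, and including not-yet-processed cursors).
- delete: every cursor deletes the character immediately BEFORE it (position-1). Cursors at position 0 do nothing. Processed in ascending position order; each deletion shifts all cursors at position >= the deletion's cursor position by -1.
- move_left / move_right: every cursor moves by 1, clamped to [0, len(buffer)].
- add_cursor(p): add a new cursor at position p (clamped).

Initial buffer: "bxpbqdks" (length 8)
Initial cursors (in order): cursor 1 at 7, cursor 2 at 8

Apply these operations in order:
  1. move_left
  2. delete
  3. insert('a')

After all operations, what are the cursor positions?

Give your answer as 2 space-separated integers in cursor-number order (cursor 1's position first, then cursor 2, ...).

After op 1 (move_left): buffer="bxpbqdks" (len 8), cursors c1@6 c2@7, authorship ........
After op 2 (delete): buffer="bxpbqs" (len 6), cursors c1@5 c2@5, authorship ......
After op 3 (insert('a')): buffer="bxpbqaas" (len 8), cursors c1@7 c2@7, authorship .....12.

Answer: 7 7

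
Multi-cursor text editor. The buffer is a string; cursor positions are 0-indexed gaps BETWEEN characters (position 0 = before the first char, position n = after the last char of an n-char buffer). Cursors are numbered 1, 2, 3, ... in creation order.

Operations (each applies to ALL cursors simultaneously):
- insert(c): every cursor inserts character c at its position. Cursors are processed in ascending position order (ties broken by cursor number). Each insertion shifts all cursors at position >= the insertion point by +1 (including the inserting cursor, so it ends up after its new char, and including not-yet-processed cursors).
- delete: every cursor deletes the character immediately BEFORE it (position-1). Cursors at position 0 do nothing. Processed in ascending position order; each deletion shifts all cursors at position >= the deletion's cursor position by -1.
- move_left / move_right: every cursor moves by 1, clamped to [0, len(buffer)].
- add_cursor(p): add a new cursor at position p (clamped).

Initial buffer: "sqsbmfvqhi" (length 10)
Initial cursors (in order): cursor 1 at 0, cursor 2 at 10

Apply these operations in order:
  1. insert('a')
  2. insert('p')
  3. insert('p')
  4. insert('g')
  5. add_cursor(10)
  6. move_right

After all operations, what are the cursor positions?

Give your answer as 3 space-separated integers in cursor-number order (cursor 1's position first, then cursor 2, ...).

Answer: 5 18 11

Derivation:
After op 1 (insert('a')): buffer="asqsbmfvqhia" (len 12), cursors c1@1 c2@12, authorship 1..........2
After op 2 (insert('p')): buffer="apsqsbmfvqhiap" (len 14), cursors c1@2 c2@14, authorship 11..........22
After op 3 (insert('p')): buffer="appsqsbmfvqhiapp" (len 16), cursors c1@3 c2@16, authorship 111..........222
After op 4 (insert('g')): buffer="appgsqsbmfvqhiappg" (len 18), cursors c1@4 c2@18, authorship 1111..........2222
After op 5 (add_cursor(10)): buffer="appgsqsbmfvqhiappg" (len 18), cursors c1@4 c3@10 c2@18, authorship 1111..........2222
After op 6 (move_right): buffer="appgsqsbmfvqhiappg" (len 18), cursors c1@5 c3@11 c2@18, authorship 1111..........2222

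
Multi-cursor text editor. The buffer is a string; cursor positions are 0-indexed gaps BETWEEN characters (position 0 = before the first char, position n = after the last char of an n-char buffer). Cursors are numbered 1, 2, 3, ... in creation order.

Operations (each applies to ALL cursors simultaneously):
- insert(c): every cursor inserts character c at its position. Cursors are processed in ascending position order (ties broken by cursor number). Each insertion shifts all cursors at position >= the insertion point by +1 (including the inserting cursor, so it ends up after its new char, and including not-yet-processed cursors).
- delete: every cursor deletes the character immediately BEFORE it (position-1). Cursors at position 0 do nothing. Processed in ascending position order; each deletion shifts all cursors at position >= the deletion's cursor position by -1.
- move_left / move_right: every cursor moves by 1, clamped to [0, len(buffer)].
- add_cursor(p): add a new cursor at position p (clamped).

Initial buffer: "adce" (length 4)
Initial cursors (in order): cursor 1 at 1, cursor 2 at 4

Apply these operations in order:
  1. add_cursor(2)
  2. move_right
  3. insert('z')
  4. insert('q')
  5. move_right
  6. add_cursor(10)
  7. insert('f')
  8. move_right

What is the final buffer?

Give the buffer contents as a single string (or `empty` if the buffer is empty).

Answer: adzqcfzqefzqff

Derivation:
After op 1 (add_cursor(2)): buffer="adce" (len 4), cursors c1@1 c3@2 c2@4, authorship ....
After op 2 (move_right): buffer="adce" (len 4), cursors c1@2 c3@3 c2@4, authorship ....
After op 3 (insert('z')): buffer="adzczez" (len 7), cursors c1@3 c3@5 c2@7, authorship ..1.3.2
After op 4 (insert('q')): buffer="adzqczqezq" (len 10), cursors c1@4 c3@7 c2@10, authorship ..11.33.22
After op 5 (move_right): buffer="adzqczqezq" (len 10), cursors c1@5 c3@8 c2@10, authorship ..11.33.22
After op 6 (add_cursor(10)): buffer="adzqczqezq" (len 10), cursors c1@5 c3@8 c2@10 c4@10, authorship ..11.33.22
After op 7 (insert('f')): buffer="adzqcfzqefzqff" (len 14), cursors c1@6 c3@10 c2@14 c4@14, authorship ..11.133.32224
After op 8 (move_right): buffer="adzqcfzqefzqff" (len 14), cursors c1@7 c3@11 c2@14 c4@14, authorship ..11.133.32224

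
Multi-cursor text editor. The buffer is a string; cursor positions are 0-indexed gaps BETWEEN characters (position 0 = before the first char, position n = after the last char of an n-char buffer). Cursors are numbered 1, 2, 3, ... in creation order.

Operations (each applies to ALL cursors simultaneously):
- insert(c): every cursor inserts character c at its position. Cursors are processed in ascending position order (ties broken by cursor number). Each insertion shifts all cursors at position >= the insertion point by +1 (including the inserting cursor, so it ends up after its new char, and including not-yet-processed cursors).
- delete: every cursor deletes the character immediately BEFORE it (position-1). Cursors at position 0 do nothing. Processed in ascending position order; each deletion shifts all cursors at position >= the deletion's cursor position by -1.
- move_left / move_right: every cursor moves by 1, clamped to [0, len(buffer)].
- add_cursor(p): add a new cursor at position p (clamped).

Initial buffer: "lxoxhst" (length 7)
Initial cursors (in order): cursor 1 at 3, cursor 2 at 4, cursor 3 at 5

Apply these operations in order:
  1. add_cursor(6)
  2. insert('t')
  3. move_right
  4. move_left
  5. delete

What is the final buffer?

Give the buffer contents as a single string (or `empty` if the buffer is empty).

Answer: lxoxhst

Derivation:
After op 1 (add_cursor(6)): buffer="lxoxhst" (len 7), cursors c1@3 c2@4 c3@5 c4@6, authorship .......
After op 2 (insert('t')): buffer="lxotxthtstt" (len 11), cursors c1@4 c2@6 c3@8 c4@10, authorship ...1.2.3.4.
After op 3 (move_right): buffer="lxotxthtstt" (len 11), cursors c1@5 c2@7 c3@9 c4@11, authorship ...1.2.3.4.
After op 4 (move_left): buffer="lxotxthtstt" (len 11), cursors c1@4 c2@6 c3@8 c4@10, authorship ...1.2.3.4.
After op 5 (delete): buffer="lxoxhst" (len 7), cursors c1@3 c2@4 c3@5 c4@6, authorship .......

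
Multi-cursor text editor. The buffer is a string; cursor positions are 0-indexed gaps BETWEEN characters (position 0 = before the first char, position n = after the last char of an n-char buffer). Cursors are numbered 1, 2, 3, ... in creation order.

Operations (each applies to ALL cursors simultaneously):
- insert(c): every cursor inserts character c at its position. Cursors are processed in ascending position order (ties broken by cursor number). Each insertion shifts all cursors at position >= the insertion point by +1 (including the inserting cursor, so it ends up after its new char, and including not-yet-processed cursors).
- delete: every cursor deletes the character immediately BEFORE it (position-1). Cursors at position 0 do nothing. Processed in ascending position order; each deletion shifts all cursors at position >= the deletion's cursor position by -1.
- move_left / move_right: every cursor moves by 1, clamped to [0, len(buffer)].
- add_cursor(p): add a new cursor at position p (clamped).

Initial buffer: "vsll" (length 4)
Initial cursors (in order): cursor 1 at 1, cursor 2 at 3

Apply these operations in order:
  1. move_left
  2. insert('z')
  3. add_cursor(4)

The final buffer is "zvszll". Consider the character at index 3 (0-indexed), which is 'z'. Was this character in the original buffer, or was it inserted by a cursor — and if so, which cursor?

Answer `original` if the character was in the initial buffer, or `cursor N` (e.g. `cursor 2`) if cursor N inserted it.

After op 1 (move_left): buffer="vsll" (len 4), cursors c1@0 c2@2, authorship ....
After op 2 (insert('z')): buffer="zvszll" (len 6), cursors c1@1 c2@4, authorship 1..2..
After op 3 (add_cursor(4)): buffer="zvszll" (len 6), cursors c1@1 c2@4 c3@4, authorship 1..2..
Authorship (.=original, N=cursor N): 1 . . 2 . .
Index 3: author = 2

Answer: cursor 2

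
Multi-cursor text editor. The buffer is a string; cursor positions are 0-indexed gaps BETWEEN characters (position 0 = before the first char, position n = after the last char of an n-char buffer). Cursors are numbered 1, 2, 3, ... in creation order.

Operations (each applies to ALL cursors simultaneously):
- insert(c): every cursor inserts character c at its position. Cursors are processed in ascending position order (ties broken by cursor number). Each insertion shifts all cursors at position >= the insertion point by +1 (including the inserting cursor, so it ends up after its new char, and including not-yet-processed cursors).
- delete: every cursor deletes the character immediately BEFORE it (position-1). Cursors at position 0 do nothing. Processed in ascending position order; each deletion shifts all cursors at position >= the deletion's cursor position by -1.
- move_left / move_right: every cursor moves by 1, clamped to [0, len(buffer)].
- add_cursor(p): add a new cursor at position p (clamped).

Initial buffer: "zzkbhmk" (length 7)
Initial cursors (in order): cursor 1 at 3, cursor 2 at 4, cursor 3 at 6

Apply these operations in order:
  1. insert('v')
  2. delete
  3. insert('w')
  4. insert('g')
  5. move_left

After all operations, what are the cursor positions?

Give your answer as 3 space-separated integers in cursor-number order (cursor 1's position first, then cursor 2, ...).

After op 1 (insert('v')): buffer="zzkvbvhmvk" (len 10), cursors c1@4 c2@6 c3@9, authorship ...1.2..3.
After op 2 (delete): buffer="zzkbhmk" (len 7), cursors c1@3 c2@4 c3@6, authorship .......
After op 3 (insert('w')): buffer="zzkwbwhmwk" (len 10), cursors c1@4 c2@6 c3@9, authorship ...1.2..3.
After op 4 (insert('g')): buffer="zzkwgbwghmwgk" (len 13), cursors c1@5 c2@8 c3@12, authorship ...11.22..33.
After op 5 (move_left): buffer="zzkwgbwghmwgk" (len 13), cursors c1@4 c2@7 c3@11, authorship ...11.22..33.

Answer: 4 7 11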